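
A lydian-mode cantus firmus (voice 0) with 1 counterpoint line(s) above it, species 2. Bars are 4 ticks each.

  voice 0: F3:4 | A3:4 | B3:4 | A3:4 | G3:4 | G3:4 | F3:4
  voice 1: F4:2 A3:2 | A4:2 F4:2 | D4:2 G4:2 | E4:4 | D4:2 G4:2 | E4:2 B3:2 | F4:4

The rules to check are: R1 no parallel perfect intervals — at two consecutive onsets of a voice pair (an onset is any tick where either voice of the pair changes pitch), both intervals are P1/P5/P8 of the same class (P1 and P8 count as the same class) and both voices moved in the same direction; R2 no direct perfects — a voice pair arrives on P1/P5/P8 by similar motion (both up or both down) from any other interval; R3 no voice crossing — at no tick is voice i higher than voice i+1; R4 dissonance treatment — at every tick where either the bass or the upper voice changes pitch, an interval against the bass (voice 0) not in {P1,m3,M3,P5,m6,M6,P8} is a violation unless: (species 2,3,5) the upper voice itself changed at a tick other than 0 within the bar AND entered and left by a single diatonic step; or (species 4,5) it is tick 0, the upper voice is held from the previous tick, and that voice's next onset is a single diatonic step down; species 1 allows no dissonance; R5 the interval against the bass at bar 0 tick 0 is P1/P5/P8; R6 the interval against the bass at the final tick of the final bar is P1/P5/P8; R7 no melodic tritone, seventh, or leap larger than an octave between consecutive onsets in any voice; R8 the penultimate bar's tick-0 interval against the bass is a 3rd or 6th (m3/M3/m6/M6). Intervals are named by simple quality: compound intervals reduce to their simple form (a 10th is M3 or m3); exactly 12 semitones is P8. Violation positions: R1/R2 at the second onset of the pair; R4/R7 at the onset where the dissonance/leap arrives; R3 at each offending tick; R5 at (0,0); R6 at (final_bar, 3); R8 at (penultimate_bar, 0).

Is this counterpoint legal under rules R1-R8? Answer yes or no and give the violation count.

No (4 violations)

bar 0: v0=F3 v1=F4 (P8)
bar 1: v0=A3 v1=A4 (P8)
bar 2: v0=B3 v1=D4 (m3)
bar 3: v0=A3 v1=E4 (P5)
bar 4: v0=G3 v1=D4 (P5)
bar 5: v0=G3 v1=E4 (M6)
bar 6: v0=F3 v1=F4 (P8)
  R2 @ bar1.0: F3/A3 M3 -> A3/A4 P8 similar
  R2 @ bar3.0: B3/G4 m6 -> A3/E4 P5 similar
  R1 @ bar4.0: A3/E4 P5 -> G3/D4 P5 similar
  R7 @ bar6.0: B3->F4 leap 6st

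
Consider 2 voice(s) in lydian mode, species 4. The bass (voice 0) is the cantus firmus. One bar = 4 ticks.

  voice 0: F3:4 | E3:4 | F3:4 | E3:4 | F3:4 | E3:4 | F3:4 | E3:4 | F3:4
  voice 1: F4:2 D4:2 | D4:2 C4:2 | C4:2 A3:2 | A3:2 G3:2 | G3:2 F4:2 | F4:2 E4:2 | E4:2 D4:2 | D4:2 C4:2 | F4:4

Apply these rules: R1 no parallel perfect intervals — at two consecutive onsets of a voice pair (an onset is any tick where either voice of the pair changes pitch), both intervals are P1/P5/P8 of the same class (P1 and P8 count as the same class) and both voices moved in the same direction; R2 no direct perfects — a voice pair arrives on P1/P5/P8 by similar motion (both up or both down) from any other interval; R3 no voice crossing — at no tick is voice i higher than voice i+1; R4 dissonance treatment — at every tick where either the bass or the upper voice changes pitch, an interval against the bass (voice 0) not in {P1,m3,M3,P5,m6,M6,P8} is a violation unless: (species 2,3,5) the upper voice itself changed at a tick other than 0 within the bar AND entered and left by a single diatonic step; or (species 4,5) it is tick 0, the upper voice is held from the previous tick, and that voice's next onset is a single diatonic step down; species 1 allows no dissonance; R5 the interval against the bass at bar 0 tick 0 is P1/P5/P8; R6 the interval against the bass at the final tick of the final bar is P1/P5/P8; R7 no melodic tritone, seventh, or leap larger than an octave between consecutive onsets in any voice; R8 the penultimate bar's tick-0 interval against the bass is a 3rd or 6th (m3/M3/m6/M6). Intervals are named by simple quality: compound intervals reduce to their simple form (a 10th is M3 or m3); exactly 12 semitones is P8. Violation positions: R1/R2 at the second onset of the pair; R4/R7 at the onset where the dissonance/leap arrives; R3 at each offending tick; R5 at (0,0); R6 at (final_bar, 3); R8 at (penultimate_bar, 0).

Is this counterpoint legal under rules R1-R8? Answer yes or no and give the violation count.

bar 0: v0=F3 v1=F4 (P8)
bar 1: v0=E3 v1=D4 (m7)
bar 2: v0=F3 v1=C4 (P5)
bar 3: v0=E3 v1=A3 (P4)
bar 4: v0=F3 v1=G3 (M2)
bar 5: v0=E3 v1=F4 (m2)
bar 6: v0=F3 v1=E4 (M7)
bar 7: v0=E3 v1=D4 (m7)
bar 8: v0=F3 v1=F4 (P8)
  R4 @ bar4.0: F3/G3 M2 untreated
  R7 @ bar4.2: G3->F4 leap 10st
  R8 @ bar7.0: penult m7 not 3rd/6th
  R2 @ bar8.0: E3/C4 m6 -> F3/F4 P8 similar

No (4 violations)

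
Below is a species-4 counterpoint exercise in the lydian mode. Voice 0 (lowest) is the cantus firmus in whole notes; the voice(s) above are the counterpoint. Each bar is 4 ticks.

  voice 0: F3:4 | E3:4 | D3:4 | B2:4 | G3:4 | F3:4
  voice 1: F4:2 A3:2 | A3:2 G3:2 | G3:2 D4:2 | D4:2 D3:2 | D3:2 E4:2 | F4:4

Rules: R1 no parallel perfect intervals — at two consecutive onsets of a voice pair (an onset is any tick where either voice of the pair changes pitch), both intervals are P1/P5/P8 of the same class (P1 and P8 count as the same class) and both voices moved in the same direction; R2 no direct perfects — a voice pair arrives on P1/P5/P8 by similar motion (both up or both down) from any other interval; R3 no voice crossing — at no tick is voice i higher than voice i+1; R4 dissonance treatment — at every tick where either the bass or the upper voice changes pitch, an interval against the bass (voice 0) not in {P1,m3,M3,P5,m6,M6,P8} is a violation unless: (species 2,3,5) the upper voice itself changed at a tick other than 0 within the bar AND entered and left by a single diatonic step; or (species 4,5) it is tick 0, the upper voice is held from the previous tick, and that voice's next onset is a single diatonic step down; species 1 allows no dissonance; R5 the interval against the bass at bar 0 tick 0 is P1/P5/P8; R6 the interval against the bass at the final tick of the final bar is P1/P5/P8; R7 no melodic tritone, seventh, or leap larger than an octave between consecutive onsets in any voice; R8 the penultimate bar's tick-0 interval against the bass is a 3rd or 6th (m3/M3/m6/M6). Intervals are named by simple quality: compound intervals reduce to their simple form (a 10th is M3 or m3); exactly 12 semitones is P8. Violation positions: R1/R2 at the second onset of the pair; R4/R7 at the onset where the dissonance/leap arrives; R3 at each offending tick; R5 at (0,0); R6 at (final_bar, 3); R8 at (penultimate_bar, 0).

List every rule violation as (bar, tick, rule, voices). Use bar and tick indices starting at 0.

(2, 0, R4, (0, 1))
(4, 0, R3, (0, 1))
(4, 0, R4, (0, 1))
(4, 0, R8, (0, 1))
(4, 1, R3, (0, 1))
(4, 2, R7, (1,))

bar 0: v0=F3 v1=F4 downbeat P8
bar 1: v0=E3 v1=A3 downbeat P4
bar 2: v0=D3 v1=G3 downbeat P4
bar 3: v0=B2 v1=D4 downbeat m3
bar 4: v0=G3 v1=D3 downbeat P4
bar 5: v0=F3 v1=F4 downbeat P8
  -> R4 @ bar 2 tick 0 v(0, 1): D3/G3 P4 untreated
  -> R3 @ bar 4 tick 0 v(0, 1): G3 above D3
  -> R4 @ bar 4 tick 0 v(0, 1): G3/D3 P4 untreated
  -> R8 @ bar 4 tick 0 v(0, 1): penult P4 not 3rd/6th
  -> R3 @ bar 4 tick 1 v(0, 1): G3 above D3
  -> R7 @ bar 4 tick 2 v(1,): D3->E4 leap 14st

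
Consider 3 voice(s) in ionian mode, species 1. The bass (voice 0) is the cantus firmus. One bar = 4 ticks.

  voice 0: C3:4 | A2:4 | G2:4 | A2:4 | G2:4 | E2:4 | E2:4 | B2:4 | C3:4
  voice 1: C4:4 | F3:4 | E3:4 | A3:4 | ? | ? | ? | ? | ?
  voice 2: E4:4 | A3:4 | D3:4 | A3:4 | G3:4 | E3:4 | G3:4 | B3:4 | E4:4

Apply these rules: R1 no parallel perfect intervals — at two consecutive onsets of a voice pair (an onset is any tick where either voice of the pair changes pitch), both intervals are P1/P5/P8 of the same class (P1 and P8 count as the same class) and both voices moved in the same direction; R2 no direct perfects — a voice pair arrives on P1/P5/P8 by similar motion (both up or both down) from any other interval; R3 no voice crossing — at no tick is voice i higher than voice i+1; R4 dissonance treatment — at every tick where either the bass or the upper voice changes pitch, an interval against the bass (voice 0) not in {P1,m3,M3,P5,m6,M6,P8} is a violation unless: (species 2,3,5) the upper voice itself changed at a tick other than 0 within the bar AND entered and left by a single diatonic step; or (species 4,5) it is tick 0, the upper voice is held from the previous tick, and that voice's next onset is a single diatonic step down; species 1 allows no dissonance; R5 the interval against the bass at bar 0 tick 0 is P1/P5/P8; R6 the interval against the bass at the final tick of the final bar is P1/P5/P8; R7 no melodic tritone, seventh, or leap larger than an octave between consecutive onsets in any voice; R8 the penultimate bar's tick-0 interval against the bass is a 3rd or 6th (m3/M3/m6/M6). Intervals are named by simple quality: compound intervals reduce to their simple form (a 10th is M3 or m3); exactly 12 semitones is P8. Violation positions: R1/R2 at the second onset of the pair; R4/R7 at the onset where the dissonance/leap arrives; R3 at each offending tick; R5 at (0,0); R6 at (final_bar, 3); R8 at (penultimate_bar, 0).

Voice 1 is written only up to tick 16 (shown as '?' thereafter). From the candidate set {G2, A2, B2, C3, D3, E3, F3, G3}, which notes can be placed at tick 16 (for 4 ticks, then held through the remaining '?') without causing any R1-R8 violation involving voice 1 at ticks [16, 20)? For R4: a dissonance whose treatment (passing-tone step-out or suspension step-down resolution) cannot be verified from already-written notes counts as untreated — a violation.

G2: violates R1,R7
A2: violates R4
B2: violates R7
C3: violates R2,R4
D3: violates R2
E3: legal
F3: violates R4
G3: violates R1

{E3}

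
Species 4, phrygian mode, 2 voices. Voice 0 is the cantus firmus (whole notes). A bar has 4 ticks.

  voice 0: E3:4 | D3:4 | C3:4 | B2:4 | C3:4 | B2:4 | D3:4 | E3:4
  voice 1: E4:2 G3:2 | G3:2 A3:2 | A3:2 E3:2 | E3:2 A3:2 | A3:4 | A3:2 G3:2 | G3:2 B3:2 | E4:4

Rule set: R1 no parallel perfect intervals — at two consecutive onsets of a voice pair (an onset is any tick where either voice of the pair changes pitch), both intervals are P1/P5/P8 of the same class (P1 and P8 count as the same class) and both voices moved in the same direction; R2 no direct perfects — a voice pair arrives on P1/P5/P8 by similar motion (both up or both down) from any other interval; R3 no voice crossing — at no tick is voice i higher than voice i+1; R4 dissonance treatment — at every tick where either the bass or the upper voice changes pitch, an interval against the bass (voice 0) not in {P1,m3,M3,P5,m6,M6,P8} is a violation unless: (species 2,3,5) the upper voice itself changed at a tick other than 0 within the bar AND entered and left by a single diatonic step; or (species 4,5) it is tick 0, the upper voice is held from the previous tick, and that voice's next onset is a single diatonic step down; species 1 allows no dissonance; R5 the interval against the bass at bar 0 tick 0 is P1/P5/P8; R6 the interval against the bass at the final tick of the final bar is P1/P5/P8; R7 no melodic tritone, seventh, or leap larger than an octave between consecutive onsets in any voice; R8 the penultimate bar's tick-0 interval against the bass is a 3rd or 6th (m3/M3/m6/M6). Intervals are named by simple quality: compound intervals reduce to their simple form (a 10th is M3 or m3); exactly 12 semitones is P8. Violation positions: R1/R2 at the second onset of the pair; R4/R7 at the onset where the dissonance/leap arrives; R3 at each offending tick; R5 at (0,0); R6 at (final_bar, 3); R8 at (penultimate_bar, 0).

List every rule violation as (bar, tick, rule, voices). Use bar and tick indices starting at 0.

bar 0: v0=E3 v1=E4 downbeat P8
bar 1: v0=D3 v1=G3 downbeat P4
bar 2: v0=C3 v1=A3 downbeat M6
bar 3: v0=B2 v1=E3 downbeat P4
bar 4: v0=C3 v1=A3 downbeat M6
bar 5: v0=B2 v1=A3 downbeat m7
bar 6: v0=D3 v1=G3 downbeat P4
bar 7: v0=E3 v1=E4 downbeat P8
  -> R4 @ bar 1 tick 0 v(0, 1): D3/G3 P4 untreated
  -> R4 @ bar 3 tick 0 v(0, 1): B2/E3 P4 untreated
  -> R4 @ bar 3 tick 2 v(0, 1): B2/A3 m7 untreated
  -> R4 @ bar 6 tick 0 v(0, 1): D3/G3 P4 untreated
  -> R8 @ bar 6 tick 0 v(0, 1): penult P4 not 3rd/6th
  -> R2 @ bar 7 tick 0 v(0, 1): D3/B3 M6 -> E3/E4 P8 similar

(1, 0, R4, (0, 1))
(3, 0, R4, (0, 1))
(3, 2, R4, (0, 1))
(6, 0, R4, (0, 1))
(6, 0, R8, (0, 1))
(7, 0, R2, (0, 1))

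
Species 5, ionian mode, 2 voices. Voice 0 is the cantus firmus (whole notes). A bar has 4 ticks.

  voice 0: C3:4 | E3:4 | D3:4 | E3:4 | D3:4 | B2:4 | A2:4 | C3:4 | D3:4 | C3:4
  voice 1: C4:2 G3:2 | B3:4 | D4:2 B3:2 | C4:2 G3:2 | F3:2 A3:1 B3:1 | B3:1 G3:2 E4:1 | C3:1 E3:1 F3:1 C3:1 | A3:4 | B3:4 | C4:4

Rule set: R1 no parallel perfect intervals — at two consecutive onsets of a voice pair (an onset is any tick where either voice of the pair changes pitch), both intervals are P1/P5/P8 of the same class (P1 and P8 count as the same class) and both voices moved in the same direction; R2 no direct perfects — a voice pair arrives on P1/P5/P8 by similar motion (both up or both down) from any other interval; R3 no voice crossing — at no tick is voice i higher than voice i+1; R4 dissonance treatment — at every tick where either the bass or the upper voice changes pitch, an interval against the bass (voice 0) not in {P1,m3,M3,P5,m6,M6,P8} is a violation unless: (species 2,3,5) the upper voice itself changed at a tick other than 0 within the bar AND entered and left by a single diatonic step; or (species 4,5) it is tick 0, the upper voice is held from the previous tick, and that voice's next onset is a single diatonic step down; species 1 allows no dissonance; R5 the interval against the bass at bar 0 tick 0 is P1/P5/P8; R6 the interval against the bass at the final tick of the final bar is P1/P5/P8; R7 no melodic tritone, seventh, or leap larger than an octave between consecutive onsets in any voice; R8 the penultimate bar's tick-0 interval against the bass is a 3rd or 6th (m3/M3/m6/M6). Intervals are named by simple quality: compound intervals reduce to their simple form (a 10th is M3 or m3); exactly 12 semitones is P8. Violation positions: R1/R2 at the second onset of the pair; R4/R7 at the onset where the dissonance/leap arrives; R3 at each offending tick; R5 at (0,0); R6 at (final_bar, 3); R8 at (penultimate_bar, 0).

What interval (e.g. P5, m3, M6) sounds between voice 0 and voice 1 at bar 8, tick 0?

M6

voice 0=D3 voice 1=B3 -> M6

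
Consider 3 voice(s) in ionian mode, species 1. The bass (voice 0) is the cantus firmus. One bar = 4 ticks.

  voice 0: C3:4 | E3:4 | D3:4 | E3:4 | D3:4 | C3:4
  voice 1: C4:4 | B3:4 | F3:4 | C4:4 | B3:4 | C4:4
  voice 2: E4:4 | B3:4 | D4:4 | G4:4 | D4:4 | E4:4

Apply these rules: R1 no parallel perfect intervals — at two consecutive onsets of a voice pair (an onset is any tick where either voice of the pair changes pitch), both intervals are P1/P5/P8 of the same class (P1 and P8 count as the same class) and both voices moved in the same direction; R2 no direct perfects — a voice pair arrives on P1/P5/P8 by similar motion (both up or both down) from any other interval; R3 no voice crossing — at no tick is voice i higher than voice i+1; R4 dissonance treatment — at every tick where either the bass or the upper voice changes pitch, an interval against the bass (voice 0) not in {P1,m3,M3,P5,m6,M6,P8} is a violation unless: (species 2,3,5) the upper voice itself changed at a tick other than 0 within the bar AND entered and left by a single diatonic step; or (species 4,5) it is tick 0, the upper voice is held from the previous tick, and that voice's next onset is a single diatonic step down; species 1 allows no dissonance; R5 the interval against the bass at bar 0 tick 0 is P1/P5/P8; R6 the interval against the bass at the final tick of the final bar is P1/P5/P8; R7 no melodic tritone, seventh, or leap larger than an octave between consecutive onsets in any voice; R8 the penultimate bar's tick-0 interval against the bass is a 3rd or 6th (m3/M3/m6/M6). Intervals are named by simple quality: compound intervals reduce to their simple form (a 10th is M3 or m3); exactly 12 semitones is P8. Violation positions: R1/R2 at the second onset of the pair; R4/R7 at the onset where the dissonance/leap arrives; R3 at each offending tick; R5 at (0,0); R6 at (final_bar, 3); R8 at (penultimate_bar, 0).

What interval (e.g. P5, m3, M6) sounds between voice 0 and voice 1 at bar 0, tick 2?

voice 0=C3 voice 1=C4 -> P8

P8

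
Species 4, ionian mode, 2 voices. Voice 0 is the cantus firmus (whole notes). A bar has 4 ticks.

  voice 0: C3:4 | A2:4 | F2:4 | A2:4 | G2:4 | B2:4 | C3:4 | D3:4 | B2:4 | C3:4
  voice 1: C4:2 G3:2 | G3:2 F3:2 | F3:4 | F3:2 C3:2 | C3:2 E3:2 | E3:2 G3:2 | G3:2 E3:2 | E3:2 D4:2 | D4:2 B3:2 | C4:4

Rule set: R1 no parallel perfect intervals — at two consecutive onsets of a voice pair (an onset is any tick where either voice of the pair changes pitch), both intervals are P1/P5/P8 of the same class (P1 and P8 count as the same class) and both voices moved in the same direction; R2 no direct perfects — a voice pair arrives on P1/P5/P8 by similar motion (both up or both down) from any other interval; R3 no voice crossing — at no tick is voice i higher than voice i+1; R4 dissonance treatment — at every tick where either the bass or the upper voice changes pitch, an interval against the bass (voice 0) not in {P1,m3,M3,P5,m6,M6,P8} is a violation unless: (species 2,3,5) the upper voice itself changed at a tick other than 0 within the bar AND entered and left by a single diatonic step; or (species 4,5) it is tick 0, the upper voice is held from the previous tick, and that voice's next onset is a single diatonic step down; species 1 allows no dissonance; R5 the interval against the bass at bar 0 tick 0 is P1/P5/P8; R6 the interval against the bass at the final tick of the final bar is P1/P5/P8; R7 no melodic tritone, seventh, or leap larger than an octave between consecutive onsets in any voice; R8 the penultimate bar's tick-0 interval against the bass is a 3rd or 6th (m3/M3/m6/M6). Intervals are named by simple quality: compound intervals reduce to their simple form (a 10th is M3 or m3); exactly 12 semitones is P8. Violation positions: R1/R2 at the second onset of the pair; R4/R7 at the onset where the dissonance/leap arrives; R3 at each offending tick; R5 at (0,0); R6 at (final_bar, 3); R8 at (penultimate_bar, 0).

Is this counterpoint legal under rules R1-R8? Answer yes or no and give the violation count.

bar 0: v0=C3 v1=C4 (P8)
bar 1: v0=A2 v1=G3 (m7)
bar 2: v0=F2 v1=F3 (P8)
bar 3: v0=A2 v1=F3 (m6)
bar 4: v0=G2 v1=C3 (P4)
bar 5: v0=B2 v1=E3 (P4)
bar 6: v0=C3 v1=G3 (P5)
bar 7: v0=D3 v1=E3 (M2)
bar 8: v0=B2 v1=D4 (m3)
bar 9: v0=C3 v1=C4 (P8)
  R4 @ bar4.0: G2/C3 P4 untreated
  R4 @ bar5.0: B2/E3 P4 untreated
  R4 @ bar7.0: D3/E3 M2 untreated
  R7 @ bar7.2: E3->D4 leap 10st
  R1 @ bar9.0: B2/B3 P8 -> C3/C4 P8 similar

No (5 violations)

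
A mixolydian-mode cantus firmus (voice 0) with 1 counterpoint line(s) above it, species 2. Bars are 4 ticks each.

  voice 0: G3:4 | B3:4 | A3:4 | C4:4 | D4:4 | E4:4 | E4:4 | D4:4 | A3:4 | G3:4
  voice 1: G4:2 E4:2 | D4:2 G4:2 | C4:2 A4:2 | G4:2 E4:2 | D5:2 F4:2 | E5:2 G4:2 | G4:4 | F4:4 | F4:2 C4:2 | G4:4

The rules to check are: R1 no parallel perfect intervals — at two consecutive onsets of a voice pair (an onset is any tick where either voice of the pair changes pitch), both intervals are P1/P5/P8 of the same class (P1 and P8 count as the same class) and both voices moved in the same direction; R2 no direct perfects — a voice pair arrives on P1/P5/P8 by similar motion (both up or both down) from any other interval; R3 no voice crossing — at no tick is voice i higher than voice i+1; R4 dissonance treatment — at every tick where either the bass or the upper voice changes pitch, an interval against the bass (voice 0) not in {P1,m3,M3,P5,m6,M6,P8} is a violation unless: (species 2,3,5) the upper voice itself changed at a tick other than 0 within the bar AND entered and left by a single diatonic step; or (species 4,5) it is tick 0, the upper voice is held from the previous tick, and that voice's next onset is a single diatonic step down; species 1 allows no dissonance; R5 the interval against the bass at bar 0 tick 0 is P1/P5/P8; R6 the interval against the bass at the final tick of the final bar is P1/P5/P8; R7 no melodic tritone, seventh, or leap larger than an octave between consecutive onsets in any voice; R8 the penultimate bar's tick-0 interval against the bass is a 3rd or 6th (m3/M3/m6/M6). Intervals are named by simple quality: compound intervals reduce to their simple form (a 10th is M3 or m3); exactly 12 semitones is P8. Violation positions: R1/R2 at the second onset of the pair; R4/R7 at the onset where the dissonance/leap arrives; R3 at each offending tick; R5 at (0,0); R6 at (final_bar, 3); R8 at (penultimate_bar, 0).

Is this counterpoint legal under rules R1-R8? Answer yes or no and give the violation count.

No (4 violations)

bar 0: v0=G3 v1=G4 (P8)
bar 1: v0=B3 v1=D4 (m3)
bar 2: v0=A3 v1=C4 (m3)
bar 3: v0=C4 v1=G4 (P5)
bar 4: v0=D4 v1=D5 (P8)
bar 5: v0=E4 v1=E5 (P8)
bar 6: v0=E4 v1=G4 (m3)
bar 7: v0=D4 v1=F4 (m3)
bar 8: v0=A3 v1=F4 (m6)
bar 9: v0=G3 v1=G4 (P8)
  R2 @ bar4.0: C4/E4 M3 -> D4/D5 P8 similar
  R7 @ bar4.0: E4->D5 leap 10st
  R2 @ bar5.0: D4/F4 m3 -> E4/E5 P8 similar
  R7 @ bar5.0: F4->E5 leap 11st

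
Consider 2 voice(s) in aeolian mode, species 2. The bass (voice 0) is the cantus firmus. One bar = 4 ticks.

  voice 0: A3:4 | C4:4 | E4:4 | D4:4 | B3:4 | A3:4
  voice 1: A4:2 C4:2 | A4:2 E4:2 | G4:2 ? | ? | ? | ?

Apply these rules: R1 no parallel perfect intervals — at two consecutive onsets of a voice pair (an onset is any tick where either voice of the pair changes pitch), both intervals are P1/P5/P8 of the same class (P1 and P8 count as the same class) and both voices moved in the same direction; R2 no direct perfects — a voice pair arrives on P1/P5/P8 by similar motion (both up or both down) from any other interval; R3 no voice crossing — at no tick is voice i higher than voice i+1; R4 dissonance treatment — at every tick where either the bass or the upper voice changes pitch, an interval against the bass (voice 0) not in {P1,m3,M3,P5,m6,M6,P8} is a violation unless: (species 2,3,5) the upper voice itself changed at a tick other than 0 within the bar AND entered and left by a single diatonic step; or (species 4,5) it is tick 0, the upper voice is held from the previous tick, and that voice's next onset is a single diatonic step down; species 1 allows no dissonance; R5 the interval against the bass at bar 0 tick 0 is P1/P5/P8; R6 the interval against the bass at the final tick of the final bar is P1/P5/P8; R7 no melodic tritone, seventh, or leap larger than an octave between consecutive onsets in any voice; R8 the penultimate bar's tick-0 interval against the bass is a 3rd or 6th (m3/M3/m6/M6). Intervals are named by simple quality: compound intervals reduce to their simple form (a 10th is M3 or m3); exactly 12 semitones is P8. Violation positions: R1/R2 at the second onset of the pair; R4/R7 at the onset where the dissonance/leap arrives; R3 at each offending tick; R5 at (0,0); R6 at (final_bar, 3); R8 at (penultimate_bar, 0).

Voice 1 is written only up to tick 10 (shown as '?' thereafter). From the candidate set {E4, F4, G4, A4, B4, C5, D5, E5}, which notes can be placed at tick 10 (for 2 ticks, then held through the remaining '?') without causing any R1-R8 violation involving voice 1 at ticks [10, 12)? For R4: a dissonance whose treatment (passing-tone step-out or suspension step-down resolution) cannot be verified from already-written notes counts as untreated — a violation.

E4: legal
F4: violates R4
G4: legal
A4: violates R4
B4: legal
C5: legal
D5: violates R4
E5: legal

{B4, C5, E4, E5, G4}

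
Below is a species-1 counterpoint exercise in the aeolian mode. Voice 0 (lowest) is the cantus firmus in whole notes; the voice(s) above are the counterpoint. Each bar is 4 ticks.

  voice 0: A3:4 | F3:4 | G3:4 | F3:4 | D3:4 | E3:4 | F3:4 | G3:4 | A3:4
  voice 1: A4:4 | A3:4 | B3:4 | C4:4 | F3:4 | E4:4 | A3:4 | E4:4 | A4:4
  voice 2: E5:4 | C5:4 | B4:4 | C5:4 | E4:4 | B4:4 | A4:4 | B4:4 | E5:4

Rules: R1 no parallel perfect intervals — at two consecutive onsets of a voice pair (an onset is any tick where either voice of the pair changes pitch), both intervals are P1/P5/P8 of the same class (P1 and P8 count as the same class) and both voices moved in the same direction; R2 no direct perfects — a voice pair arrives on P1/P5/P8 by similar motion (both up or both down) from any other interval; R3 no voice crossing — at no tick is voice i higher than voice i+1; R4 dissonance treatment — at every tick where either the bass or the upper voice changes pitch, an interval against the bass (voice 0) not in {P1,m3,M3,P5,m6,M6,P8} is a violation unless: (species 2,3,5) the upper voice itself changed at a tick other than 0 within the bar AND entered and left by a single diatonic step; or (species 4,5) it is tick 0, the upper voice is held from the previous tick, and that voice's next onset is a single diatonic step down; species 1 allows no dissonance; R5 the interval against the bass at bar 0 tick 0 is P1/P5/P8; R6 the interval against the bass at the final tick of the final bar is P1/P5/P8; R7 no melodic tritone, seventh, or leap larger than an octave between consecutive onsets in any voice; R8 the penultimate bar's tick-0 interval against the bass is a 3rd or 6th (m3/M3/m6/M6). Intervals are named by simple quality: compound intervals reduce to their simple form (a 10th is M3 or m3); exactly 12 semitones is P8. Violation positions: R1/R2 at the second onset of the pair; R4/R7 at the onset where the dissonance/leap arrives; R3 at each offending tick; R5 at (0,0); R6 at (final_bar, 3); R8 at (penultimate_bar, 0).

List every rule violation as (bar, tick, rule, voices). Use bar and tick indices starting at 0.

(1, 0, R1, (0, 2))
(3, 0, R1, (1, 2))
(4, 0, R4, (0, 2))
(5, 0, R2, (0, 1))
(5, 0, R2, (0, 2))
(5, 0, R2, (1, 2))
(5, 0, R7, (1,))
(6, 0, R2, (1, 2))
(7, 0, R2, (1, 2))
(8, 0, R1, (1, 2))
(8, 0, R2, (0, 1))
(8, 0, R2, (0, 2))

bar 0: v0=A3 v1=A4 v2=E5 downbeat P5
bar 1: v0=F3 v1=A3 v2=C5 downbeat P5
bar 2: v0=G3 v1=B3 v2=B4 downbeat M3
bar 3: v0=F3 v1=C4 v2=C5 downbeat P5
bar 4: v0=D3 v1=F3 v2=E4 downbeat M2
bar 5: v0=E3 v1=E4 v2=B4 downbeat P5
bar 6: v0=F3 v1=A3 v2=A4 downbeat M3
bar 7: v0=G3 v1=E4 v2=B4 downbeat M3
bar 8: v0=A3 v1=A4 v2=E5 downbeat P5
  -> R1 @ bar 1 tick 0 v(0, 2): A3/E5 P5 -> F3/C5 P5 similar
  -> R1 @ bar 3 tick 0 v(1, 2): B3/B4 P8 -> C4/C5 P8 similar
  -> R4 @ bar 4 tick 0 v(0, 2): D3/E4 M2 untreated
  -> R2 @ bar 5 tick 0 v(0, 1): D3/F3 m3 -> E3/E4 P8 similar
  -> R2 @ bar 5 tick 0 v(0, 2): D3/E4 M2 -> E3/B4 P5 similar
  -> R2 @ bar 5 tick 0 v(1, 2): F3/E4 M7 -> E4/B4 P5 similar
  -> R7 @ bar 5 tick 0 v(1,): F3->E4 leap 11st
  -> R2 @ bar 6 tick 0 v(1, 2): E4/B4 P5 -> A3/A4 P8 similar
  -> R2 @ bar 7 tick 0 v(1, 2): A3/A4 P8 -> E4/B4 P5 similar
  -> R1 @ bar 8 tick 0 v(1, 2): E4/B4 P5 -> A4/E5 P5 similar
  -> R2 @ bar 8 tick 0 v(0, 1): G3/E4 M6 -> A3/A4 P8 similar
  -> R2 @ bar 8 tick 0 v(0, 2): G3/B4 M3 -> A3/E5 P5 similar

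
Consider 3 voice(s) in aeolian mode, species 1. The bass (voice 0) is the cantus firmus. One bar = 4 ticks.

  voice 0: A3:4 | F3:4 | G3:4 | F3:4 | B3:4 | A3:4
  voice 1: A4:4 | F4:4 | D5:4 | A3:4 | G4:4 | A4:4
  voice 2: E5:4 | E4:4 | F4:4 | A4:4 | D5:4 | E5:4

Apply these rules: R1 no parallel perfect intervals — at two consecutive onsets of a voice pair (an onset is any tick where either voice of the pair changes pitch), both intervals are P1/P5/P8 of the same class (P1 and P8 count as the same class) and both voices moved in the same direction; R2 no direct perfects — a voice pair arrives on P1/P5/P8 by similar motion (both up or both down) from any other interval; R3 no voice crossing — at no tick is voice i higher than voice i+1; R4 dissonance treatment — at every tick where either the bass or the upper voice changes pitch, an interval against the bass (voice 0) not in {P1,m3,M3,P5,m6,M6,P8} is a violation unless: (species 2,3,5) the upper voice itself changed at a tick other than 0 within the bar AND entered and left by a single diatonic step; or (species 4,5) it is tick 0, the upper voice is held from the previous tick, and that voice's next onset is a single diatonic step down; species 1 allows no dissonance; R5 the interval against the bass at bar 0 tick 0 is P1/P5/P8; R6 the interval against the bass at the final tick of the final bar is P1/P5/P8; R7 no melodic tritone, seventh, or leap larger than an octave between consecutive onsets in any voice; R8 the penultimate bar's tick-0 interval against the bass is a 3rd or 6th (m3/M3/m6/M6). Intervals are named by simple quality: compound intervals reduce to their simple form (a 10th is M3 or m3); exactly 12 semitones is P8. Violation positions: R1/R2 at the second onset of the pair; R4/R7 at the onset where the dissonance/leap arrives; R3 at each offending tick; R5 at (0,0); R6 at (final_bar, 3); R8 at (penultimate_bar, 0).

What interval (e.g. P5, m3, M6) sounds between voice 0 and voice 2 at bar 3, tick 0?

voice 0=F3 voice 2=A4 -> M3

M3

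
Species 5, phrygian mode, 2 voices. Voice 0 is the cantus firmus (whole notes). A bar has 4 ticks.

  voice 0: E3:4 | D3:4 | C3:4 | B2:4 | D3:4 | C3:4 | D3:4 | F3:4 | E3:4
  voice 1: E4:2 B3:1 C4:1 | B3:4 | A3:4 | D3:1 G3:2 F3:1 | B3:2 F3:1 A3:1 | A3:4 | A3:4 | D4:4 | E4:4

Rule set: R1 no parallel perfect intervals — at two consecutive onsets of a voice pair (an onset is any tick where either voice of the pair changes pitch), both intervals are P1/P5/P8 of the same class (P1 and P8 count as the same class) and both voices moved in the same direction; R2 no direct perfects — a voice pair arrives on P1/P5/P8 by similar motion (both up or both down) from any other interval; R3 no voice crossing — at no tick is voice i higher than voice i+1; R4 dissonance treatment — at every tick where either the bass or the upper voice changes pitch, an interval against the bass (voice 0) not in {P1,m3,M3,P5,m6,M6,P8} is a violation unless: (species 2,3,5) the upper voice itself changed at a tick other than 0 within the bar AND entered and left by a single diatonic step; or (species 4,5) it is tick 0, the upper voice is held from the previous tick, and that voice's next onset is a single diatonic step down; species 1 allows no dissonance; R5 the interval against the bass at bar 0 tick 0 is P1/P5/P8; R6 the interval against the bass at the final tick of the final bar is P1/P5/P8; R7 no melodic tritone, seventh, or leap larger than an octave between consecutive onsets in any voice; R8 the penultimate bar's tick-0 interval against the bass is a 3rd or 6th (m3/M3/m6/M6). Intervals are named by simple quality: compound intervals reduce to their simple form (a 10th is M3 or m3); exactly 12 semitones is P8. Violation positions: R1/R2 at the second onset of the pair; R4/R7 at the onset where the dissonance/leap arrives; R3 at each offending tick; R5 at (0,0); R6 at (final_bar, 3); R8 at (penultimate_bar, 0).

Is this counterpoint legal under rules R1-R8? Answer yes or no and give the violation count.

No (3 violations)

bar 0: v0=E3 v1=E4 (P8)
bar 1: v0=D3 v1=B3 (M6)
bar 2: v0=C3 v1=A3 (M6)
bar 3: v0=B2 v1=D3 (m3)
bar 4: v0=D3 v1=B3 (M6)
bar 5: v0=C3 v1=A3 (M6)
bar 6: v0=D3 v1=A3 (P5)
bar 7: v0=F3 v1=D4 (M6)
bar 8: v0=E3 v1=E4 (P8)
  R4 @ bar3.3: B2/F3 TT untreated
  R7 @ bar4.0: F3->B3 leap 6st
  R7 @ bar4.2: B3->F3 leap 6st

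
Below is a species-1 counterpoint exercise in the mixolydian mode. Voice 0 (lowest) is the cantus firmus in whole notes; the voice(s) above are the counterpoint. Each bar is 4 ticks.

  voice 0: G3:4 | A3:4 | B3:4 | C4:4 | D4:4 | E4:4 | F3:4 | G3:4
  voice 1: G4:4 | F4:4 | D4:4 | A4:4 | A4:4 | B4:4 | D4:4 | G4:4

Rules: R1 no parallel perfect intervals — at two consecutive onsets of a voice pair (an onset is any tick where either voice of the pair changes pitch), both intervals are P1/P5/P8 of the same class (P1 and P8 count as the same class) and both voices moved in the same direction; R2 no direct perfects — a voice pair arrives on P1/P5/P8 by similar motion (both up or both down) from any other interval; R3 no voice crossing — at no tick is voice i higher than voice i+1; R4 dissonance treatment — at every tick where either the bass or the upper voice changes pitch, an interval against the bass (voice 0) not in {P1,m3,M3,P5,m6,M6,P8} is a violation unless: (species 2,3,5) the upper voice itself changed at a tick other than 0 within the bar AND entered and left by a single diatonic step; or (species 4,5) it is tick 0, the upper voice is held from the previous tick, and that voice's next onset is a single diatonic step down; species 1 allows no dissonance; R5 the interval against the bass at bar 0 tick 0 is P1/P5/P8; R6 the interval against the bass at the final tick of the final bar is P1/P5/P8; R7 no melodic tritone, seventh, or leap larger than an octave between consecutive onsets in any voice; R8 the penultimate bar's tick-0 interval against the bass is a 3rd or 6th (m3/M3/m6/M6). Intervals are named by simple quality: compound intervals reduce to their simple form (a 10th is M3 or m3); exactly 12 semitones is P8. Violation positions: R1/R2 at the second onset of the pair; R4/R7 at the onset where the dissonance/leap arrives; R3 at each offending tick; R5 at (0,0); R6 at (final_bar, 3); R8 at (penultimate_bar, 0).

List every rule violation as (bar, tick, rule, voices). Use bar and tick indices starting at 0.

(5, 0, R1, (0, 1))
(6, 0, R7, (0,))
(7, 0, R2, (0, 1))

bar 0: v0=G3 v1=G4 downbeat P8
bar 1: v0=A3 v1=F4 downbeat m6
bar 2: v0=B3 v1=D4 downbeat m3
bar 3: v0=C4 v1=A4 downbeat M6
bar 4: v0=D4 v1=A4 downbeat P5
bar 5: v0=E4 v1=B4 downbeat P5
bar 6: v0=F3 v1=D4 downbeat M6
bar 7: v0=G3 v1=G4 downbeat P8
  -> R1 @ bar 5 tick 0 v(0, 1): D4/A4 P5 -> E4/B4 P5 similar
  -> R7 @ bar 6 tick 0 v(0,): E4->F3 leap 11st
  -> R2 @ bar 7 tick 0 v(0, 1): F3/D4 M6 -> G3/G4 P8 similar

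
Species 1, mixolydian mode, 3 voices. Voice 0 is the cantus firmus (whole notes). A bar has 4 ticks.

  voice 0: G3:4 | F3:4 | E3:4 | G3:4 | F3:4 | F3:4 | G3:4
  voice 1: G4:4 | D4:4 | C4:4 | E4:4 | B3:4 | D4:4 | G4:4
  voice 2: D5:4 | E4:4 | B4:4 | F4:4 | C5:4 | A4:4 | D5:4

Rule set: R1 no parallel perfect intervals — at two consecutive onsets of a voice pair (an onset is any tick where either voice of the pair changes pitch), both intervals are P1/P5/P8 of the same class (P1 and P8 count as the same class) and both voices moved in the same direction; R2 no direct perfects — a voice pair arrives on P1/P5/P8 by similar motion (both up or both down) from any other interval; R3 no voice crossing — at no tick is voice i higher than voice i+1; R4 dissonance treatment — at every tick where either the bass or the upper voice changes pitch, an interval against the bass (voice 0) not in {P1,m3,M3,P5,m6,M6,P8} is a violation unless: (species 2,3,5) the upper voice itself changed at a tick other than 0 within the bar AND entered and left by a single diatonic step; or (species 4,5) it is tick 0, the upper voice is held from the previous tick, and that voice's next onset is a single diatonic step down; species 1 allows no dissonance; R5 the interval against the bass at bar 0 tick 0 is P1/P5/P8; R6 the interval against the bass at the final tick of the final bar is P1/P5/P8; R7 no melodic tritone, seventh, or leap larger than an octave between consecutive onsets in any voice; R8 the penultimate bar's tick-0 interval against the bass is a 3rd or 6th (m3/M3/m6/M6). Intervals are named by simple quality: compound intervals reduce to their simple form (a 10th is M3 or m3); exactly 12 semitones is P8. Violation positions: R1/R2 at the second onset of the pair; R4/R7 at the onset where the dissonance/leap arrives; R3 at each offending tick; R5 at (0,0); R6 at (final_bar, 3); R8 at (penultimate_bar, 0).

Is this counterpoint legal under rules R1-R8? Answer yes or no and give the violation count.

No (8 violations)

bar 0: v0=G3 v1=G4 v2=D5 (P5)
bar 1: v0=F3 v1=D4 v2=E4 (M7)
bar 2: v0=E3 v1=C4 v2=B4 (P5)
bar 3: v0=G3 v1=E4 v2=F4 (m7)
bar 4: v0=F3 v1=B3 v2=C5 (P5)
bar 5: v0=F3 v1=D4 v2=A4 (M3)
bar 6: v0=G3 v1=G4 v2=D5 (P5)
  R4 @ bar1.0: F3/E4 M7 untreated
  R7 @ bar1.0: D5->E4 leap 10st
  R4 @ bar3.0: G3/F4 m7 untreated
  R7 @ bar3.0: B4->F4 leap 6st
  R4 @ bar4.0: F3/B3 TT untreated
  R1 @ bar6.0: D4/A4 P5 -> G4/D5 P5 similar
  R2 @ bar6.0: F3/D4 M6 -> G3/G4 P8 similar
  R2 @ bar6.0: F3/A4 M3 -> G3/D5 P5 similar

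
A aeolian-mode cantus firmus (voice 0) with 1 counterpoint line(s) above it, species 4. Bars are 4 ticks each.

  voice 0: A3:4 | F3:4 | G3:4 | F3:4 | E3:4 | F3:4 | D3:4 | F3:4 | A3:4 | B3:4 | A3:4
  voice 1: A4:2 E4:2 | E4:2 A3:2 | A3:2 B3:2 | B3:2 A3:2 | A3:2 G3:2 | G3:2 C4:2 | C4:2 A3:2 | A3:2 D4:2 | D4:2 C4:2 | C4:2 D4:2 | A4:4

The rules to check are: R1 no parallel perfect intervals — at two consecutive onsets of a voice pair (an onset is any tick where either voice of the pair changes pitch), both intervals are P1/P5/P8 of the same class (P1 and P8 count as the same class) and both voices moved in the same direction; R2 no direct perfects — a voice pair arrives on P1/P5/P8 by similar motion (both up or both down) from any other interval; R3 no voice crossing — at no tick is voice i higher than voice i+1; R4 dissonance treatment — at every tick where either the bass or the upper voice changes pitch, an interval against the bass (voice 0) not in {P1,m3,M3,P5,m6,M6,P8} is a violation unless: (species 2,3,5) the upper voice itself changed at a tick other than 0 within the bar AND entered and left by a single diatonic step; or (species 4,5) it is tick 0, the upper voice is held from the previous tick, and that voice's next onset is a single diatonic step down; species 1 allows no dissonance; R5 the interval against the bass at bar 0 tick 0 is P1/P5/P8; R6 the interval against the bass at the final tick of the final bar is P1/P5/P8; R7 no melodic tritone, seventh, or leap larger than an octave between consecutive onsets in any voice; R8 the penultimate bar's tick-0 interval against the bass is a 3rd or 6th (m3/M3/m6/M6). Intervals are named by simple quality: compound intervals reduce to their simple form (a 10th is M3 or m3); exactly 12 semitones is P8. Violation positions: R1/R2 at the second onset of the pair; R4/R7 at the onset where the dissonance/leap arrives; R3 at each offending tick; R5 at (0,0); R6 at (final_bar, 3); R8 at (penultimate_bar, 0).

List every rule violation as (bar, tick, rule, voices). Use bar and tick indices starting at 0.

bar 0: v0=A3 v1=A4 downbeat P8
bar 1: v0=F3 v1=E4 downbeat M7
bar 2: v0=G3 v1=A3 downbeat M2
bar 3: v0=F3 v1=B3 downbeat TT
bar 4: v0=E3 v1=A3 downbeat P4
bar 5: v0=F3 v1=G3 downbeat M2
bar 6: v0=D3 v1=C4 downbeat m7
bar 7: v0=F3 v1=A3 downbeat M3
bar 8: v0=A3 v1=D4 downbeat P4
bar 9: v0=B3 v1=C4 downbeat m2
bar 10: v0=A3 v1=A4 downbeat P8
  -> R4 @ bar 1 tick 0 v(0, 1): F3/E4 M7 untreated
  -> R4 @ bar 2 tick 0 v(0, 1): G3/A3 M2 untreated
  -> R4 @ bar 5 tick 0 v(0, 1): F3/G3 M2 untreated
  -> R4 @ bar 6 tick 0 v(0, 1): D3/C4 m7 untreated
  -> R4 @ bar 9 tick 0 v(0, 1): B3/C4 m2 untreated
  -> R8 @ bar 9 tick 0 v(0, 1): penult m2 not 3rd/6th

(1, 0, R4, (0, 1))
(2, 0, R4, (0, 1))
(5, 0, R4, (0, 1))
(6, 0, R4, (0, 1))
(9, 0, R4, (0, 1))
(9, 0, R8, (0, 1))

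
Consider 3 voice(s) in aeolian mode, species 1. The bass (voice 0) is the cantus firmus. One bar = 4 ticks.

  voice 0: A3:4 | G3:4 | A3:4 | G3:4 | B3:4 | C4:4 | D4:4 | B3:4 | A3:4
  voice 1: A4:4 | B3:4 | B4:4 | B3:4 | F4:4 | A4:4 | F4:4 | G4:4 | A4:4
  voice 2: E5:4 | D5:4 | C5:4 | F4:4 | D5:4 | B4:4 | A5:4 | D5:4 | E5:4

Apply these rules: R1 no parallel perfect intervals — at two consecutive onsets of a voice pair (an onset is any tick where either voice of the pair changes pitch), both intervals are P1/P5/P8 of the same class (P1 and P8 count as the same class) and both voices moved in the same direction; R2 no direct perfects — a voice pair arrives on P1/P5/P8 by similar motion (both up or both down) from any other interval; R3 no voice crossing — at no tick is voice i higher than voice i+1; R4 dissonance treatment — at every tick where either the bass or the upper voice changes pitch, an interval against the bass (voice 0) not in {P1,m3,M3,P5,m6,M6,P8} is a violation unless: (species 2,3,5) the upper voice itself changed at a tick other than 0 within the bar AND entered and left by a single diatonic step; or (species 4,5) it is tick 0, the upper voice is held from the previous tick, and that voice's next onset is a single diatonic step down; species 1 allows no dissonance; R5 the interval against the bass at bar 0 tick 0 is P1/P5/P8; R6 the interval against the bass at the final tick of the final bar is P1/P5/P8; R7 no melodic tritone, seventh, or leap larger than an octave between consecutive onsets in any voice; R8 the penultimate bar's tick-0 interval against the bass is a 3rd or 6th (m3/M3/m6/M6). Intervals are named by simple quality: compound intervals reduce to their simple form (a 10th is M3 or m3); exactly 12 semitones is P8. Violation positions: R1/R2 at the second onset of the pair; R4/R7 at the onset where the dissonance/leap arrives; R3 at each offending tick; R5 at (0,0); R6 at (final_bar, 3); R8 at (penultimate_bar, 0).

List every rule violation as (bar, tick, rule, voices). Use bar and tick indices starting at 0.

(1, 0, R1, (0, 2))
(1, 0, R7, (1,))
(2, 0, R4, (0, 1))
(3, 0, R4, (0, 2))
(4, 0, R4, (0, 1))
(4, 0, R7, (1,))
(5, 0, R4, (0, 2))
(6, 0, R2, (0, 2))
(6, 0, R7, (2,))
(8, 0, R1, (1, 2))

bar 0: v0=A3 v1=A4 v2=E5 downbeat P5
bar 1: v0=G3 v1=B3 v2=D5 downbeat P5
bar 2: v0=A3 v1=B4 v2=C5 downbeat m3
bar 3: v0=G3 v1=B3 v2=F4 downbeat m7
bar 4: v0=B3 v1=F4 v2=D5 downbeat m3
bar 5: v0=C4 v1=A4 v2=B4 downbeat M7
bar 6: v0=D4 v1=F4 v2=A5 downbeat P5
bar 7: v0=B3 v1=G4 v2=D5 downbeat m3
bar 8: v0=A3 v1=A4 v2=E5 downbeat P5
  -> R1 @ bar 1 tick 0 v(0, 2): A3/E5 P5 -> G3/D5 P5 similar
  -> R7 @ bar 1 tick 0 v(1,): A4->B3 leap 10st
  -> R4 @ bar 2 tick 0 v(0, 1): A3/B4 M2 untreated
  -> R4 @ bar 3 tick 0 v(0, 2): G3/F4 m7 untreated
  -> R4 @ bar 4 tick 0 v(0, 1): B3/F4 TT untreated
  -> R7 @ bar 4 tick 0 v(1,): B3->F4 leap 6st
  -> R4 @ bar 5 tick 0 v(0, 2): C4/B4 M7 untreated
  -> R2 @ bar 6 tick 0 v(0, 2): C4/B4 M7 -> D4/A5 P5 similar
  -> R7 @ bar 6 tick 0 v(2,): B4->A5 leap 10st
  -> R1 @ bar 8 tick 0 v(1, 2): G4/D5 P5 -> A4/E5 P5 similar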